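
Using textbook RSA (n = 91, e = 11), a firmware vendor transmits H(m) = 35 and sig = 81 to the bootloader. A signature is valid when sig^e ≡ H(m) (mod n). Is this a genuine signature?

forged

Squares mod 91: sig^1≡81, sig^2≡9, sig^4≡81, sig^8≡9
11 = 8 + 2 + 1, so sig^11 ≡ 9·9·81 ≡ 9 (mod 91)
The recovered value 9 does not match the digest 35.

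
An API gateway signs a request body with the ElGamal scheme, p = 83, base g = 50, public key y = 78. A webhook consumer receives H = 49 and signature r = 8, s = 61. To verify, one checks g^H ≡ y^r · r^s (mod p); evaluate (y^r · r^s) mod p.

43

78^8 mod 83 = 27
8^61 mod 83 = 60
y^r · r^s ≡ 27·60 = 1620 ≡ 43 (mod 83)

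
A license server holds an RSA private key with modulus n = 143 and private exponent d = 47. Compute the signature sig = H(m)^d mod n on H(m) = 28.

85

(H(m))^47 mod 143 = 85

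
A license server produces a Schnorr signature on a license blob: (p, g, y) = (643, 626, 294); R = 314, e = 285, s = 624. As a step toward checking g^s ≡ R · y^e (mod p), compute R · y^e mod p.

294^2 = 86436 ≡ 274
294^4 ≡ 274^2 = 75076 ≡ 488
294^8 ≡ 488^2 = 238144 ≡ 234
294^16 ≡ 234^2 = 54756 ≡ 101
294^32 ≡ 101^2 = 10201 ≡ 556
294^64 ≡ 556^2 = 309136 ≡ 496
294^128 ≡ 496^2 = 246016 ≡ 390
294^256 ≡ 390^2 = 152100 ≡ 352
285 = 256 + 16 + 8 + 4 + 1, so 294^285 ≡ 352·101·234·488·294 ≡ 250 (mod 643)
R · y^e ≡ 314·250 = 78500 ≡ 54 (mod 643)

54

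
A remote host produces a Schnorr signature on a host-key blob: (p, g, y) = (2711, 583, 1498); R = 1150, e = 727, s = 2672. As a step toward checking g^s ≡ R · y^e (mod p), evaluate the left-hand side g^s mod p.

1232

Squares mod 2711: 583^1≡583, 583^2≡1014, 583^4≡727, 583^8≡2595, 583^16≡2612, 583^32≡1668, 583^64≡738, 583^128≡2444, 583^256≡803, 583^512≡2302, 583^1024≡1910, 583^2048≡1805
2672 = 2048 + 512 + 64 + 32 + 16, so 583^2672 ≡ 1805·2302·738·1668·2612 ≡ 1232 (mod 2711)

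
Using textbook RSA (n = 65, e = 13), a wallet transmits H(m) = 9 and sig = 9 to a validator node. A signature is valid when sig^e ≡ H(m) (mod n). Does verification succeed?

passes

sig^13 mod 65 = 9
sig^13 mod 65 = 9 matches H(m).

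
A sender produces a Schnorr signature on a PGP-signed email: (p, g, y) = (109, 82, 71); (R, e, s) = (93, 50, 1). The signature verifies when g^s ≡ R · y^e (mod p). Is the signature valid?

g^s mod p:
82^1 mod 109 = 82
R · y^e mod p:
71^2 = 5041 ≡ 27
71^4 ≡ 27^2 = 729 ≡ 75
71^8 ≡ 75^2 = 5625 ≡ 66
71^16 ≡ 66^2 = 4356 ≡ 105
71^32 ≡ 105^2 = 11025 ≡ 16
50 = 32 + 16 + 2, so 71^50 ≡ 16·105·27 ≡ 16 (mod 109)
93·16 = 1488 ≡ 71 (mod 109)
82 ≠ 71; the check fails.

invalid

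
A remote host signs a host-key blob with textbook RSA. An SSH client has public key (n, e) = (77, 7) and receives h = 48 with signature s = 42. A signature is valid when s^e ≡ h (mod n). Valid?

no

Squares mod 77: s^1≡42, s^2≡70, s^4≡49
7 = 4 + 2 + 1, so s^7 ≡ 49·70·42 ≡ 70 (mod 77)
The recovered value 70 does not match the digest 48.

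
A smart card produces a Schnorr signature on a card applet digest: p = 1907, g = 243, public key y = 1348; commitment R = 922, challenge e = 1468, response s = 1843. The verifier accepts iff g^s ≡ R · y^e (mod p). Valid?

no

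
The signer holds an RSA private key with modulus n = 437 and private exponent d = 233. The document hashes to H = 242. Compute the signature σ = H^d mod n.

167

Squares mod 437: H^1≡242, H^2≡6, H^4≡36, H^8≡422, H^16≡225, H^32≡370, H^64≡119, H^128≡177
233 = 128 + 64 + 32 + 8 + 1, so H^233 ≡ 177·119·370·422·242 ≡ 167 (mod 437)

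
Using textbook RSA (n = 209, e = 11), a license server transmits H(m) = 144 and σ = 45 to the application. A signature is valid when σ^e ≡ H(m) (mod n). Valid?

yes

σ^2 ≡ 45^2 = 2025 ≡ 144
σ^4 ≡ 144^2 = 20736 ≡ 45
σ^8 ≡ 45^2 = 2025 ≡ 144
11 = 8 + 2 + 1, so σ^11 ≡ 144·144·45 ≡ 144 (mod 209)
144 = H(m), so the signature checks out.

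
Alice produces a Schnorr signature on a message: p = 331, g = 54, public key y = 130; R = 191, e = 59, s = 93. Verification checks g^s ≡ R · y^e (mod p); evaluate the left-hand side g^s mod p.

214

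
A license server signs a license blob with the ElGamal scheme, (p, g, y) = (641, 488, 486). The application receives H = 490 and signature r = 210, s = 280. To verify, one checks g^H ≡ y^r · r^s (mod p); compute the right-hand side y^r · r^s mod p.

609

486^2 = 236196 ≡ 308
486^4 ≡ 308^2 = 94864 ≡ 637
486^8 ≡ 637^2 = 405769 ≡ 16
486^16 ≡ 16^2 = 256
486^32 ≡ 256^2 = 65536 ≡ 154
486^64 ≡ 154^2 = 23716 ≡ 640
486^128 ≡ 640^2 = 409600 ≡ 1
210 = 128 + 64 + 16 + 2, so 486^210 ≡ 1·640·256·308 ≡ 636 (mod 641)
210^2 = 44100 ≡ 512
210^4 ≡ 512^2 = 262144 ≡ 616
210^8 ≡ 616^2 = 379456 ≡ 625
210^16 ≡ 625^2 = 390625 ≡ 256
210^32 ≡ 256^2 = 65536 ≡ 154
210^64 ≡ 154^2 = 23716 ≡ 640
210^128 ≡ 640^2 = 409600 ≡ 1
210^256 ≡ 1^2 = 1
280 = 256 + 16 + 8, so 210^280 ≡ 1·256·625 ≡ 391 (mod 641)
y^r · r^s ≡ 636·391 = 248676 ≡ 609 (mod 641)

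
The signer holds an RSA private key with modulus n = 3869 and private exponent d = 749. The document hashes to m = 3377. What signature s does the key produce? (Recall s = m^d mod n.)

695

m^2 ≡ 3377^2 = 11404129 ≡ 2186
m^4 ≡ 2186^2 = 4778596 ≡ 381
m^8 ≡ 381^2 = 145161 ≡ 2008
m^16 ≡ 2008^2 = 4032064 ≡ 566
m^32 ≡ 566^2 = 320356 ≡ 3098
m^64 ≡ 3098^2 = 9597604 ≡ 2484
m^128 ≡ 2484^2 = 6170256 ≡ 3070
m^256 ≡ 3070^2 = 9424900 ≡ 16
m^512 ≡ 16^2 = 256
749 = 512 + 128 + 64 + 32 + 8 + 4 + 1, so m^749 ≡ 256·3070·2484·3098·2008·381·3377 ≡ 695 (mod 3869)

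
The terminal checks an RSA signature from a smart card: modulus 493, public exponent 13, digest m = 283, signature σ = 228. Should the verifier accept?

reject

σ^2 ≡ 228^2 = 51984 ≡ 219
σ^4 ≡ 219^2 = 47961 ≡ 140
σ^8 ≡ 140^2 = 19600 ≡ 373
13 = 8 + 4 + 1, so σ^13 ≡ 373·140·228 ≡ 210 (mod 493)
σ^13 mod 493 = 210, but m = 283.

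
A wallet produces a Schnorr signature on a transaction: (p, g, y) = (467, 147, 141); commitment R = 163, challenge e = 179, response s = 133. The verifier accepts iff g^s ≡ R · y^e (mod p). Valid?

yes

g^s mod p:
147^2 = 21609 ≡ 127
147^4 ≡ 127^2 = 16129 ≡ 251
147^8 ≡ 251^2 = 63001 ≡ 423
147^16 ≡ 423^2 = 178929 ≡ 68
147^32 ≡ 68^2 = 4624 ≡ 421
147^64 ≡ 421^2 = 177241 ≡ 248
147^128 ≡ 248^2 = 61504 ≡ 327
133 = 128 + 4 + 1, so 147^133 ≡ 327·251·147 ≡ 374 (mod 467)
R · y^e mod p:
141^2 = 19881 ≡ 267
141^4 ≡ 267^2 = 71289 ≡ 305
141^8 ≡ 305^2 = 93025 ≡ 92
141^16 ≡ 92^2 = 8464 ≡ 58
141^32 ≡ 58^2 = 3364 ≡ 95
141^64 ≡ 95^2 = 9025 ≡ 152
141^128 ≡ 152^2 = 23104 ≡ 221
179 = 128 + 32 + 16 + 2 + 1, so 141^179 ≡ 221·95·58·267·141 ≡ 51 (mod 467)
163·51 = 8313 ≡ 374 (mod 467)
374 ≡ 374 (mod 467); signature holds.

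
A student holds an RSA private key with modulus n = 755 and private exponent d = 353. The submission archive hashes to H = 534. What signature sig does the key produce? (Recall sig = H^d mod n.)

374

H^2 ≡ 534^2 = 285156 ≡ 521
H^4 ≡ 521^2 = 271441 ≡ 396
H^8 ≡ 396^2 = 156816 ≡ 531
H^16 ≡ 531^2 = 281961 ≡ 346
H^32 ≡ 346^2 = 119716 ≡ 426
H^64 ≡ 426^2 = 181476 ≡ 276
H^128 ≡ 276^2 = 76176 ≡ 676
H^256 ≡ 676^2 = 456976 ≡ 201
353 = 256 + 64 + 32 + 1, so H^353 ≡ 201·276·426·534 ≡ 374 (mod 755)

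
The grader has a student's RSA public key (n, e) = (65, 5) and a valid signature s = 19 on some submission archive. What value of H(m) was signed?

s^2 ≡ 19^2 = 361 ≡ 36
s^4 ≡ 36^2 = 1296 ≡ 61
5 = 4 + 1, so s^5 ≡ 61·19 ≡ 54 (mod 65)

54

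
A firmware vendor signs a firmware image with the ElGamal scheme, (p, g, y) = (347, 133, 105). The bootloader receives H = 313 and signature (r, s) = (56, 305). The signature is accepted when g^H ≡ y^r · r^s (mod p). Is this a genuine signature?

Left side g^H mod p:
133^2 = 17689 ≡ 339
133^4 ≡ 339^2 = 114921 ≡ 64
133^8 ≡ 64^2 = 4096 ≡ 279
133^16 ≡ 279^2 = 77841 ≡ 113
133^32 ≡ 113^2 = 12769 ≡ 277
133^64 ≡ 277^2 = 76729 ≡ 42
133^128 ≡ 42^2 = 1764 ≡ 29
133^256 ≡ 29^2 = 841 ≡ 147
313 = 256 + 32 + 16 + 8 + 1, so 133^313 ≡ 147·277·113·279·133 ≡ 100 (mod 347)
Right side y^r · r^s mod p:
105^2 = 11025 ≡ 268
105^4 ≡ 268^2 = 71824 ≡ 342
105^8 ≡ 342^2 = 116964 ≡ 25
105^16 ≡ 25^2 = 625 ≡ 278
105^32 ≡ 278^2 = 77284 ≡ 250
56 = 32 + 16 + 8, so 105^56 ≡ 250·278·25 ≡ 71 (mod 347)
56^2 = 3136 ≡ 13
56^4 ≡ 13^2 = 169
56^8 ≡ 169^2 = 28561 ≡ 107
56^16 ≡ 107^2 = 11449 ≡ 345
56^32 ≡ 345^2 = 119025 ≡ 4
56^64 ≡ 4^2 = 16
56^128 ≡ 16^2 = 256
56^256 ≡ 256^2 = 65536 ≡ 300
305 = 256 + 32 + 16 + 1, so 56^305 ≡ 300·4·345·56 ≡ 236 (mod 347)
71·236 = 16756 ≡ 100 (mod 347)
100 ≡ 100 (mod 347), so the signature is genuine.

genuine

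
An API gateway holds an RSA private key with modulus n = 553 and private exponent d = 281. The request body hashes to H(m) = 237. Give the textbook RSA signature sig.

(H(m))^2 ≡ 237^2 = 56169 ≡ 316
(H(m))^4 ≡ 316^2 = 99856 ≡ 316
(H(m))^8 ≡ 316^2 = 99856 ≡ 316
(H(m))^16 ≡ 316^2 = 99856 ≡ 316
(H(m))^32 ≡ 316^2 = 99856 ≡ 316
(H(m))^64 ≡ 316^2 = 99856 ≡ 316
(H(m))^128 ≡ 316^2 = 99856 ≡ 316
(H(m))^256 ≡ 316^2 = 99856 ≡ 316
281 = 256 + 16 + 8 + 1, so (H(m))^281 ≡ 316·316·316·237 ≡ 237 (mod 553)

237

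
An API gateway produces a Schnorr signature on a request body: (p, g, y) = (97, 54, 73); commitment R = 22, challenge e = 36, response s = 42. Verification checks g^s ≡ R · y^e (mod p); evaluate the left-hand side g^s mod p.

75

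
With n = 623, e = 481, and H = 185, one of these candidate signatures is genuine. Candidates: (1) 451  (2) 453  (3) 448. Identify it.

1

Candidate 1: Squares mod 623: 451^1≡451, 451^2≡303, 451^4≡228, 451^8≡275, 451^16≡242, 451^32≡2, 451^64≡4, 451^128≡16, 451^256≡256; 481 = 256 + 128 + 64 + 32 + 1, so 451^481 ≡ 256·16·4·2·451 ≡ 185 (mod 623)
  → matches H = 185
Candidate 2: Squares mod 623: 453^1≡453, 453^2≡242, 453^4≡2, 453^8≡4, 453^16≡16, 453^32≡256, 453^64≡121, 453^128≡312, 453^256≡156; 481 = 256 + 128 + 64 + 32 + 1, so 453^481 ≡ 156·312·121·256·453 ≡ 271 (mod 623)
Candidate 3: Squares mod 623: 448^1≡448, 448^2≡98, 448^4≡259, 448^8≡420, 448^16≡91, 448^32≡182, 448^64≡105, 448^128≡434, 448^256≡210; 481 = 256 + 128 + 64 + 32 + 1, so 448^481 ≡ 210·434·105·182·448 ≡ 56 (mod 623)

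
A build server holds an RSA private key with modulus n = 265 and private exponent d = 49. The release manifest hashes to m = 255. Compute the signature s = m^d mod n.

250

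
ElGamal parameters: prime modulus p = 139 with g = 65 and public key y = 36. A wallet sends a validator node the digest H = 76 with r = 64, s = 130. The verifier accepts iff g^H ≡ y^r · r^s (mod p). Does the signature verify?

verifies

Left side g^H mod p:
65^76 mod 139 = 36
Right side y^r · r^s mod p:
36^64 mod 139 = 63
64^130 mod 139 = 80
63·80 = 5040 ≡ 36 (mod 139)
36 ≡ 36 (mod 139), so the signature is genuine.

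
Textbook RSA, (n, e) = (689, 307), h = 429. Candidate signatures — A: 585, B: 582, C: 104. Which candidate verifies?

A

Candidate A: Squares mod 689: 585^1≡585, 585^2≡481, 585^4≡546, 585^8≡468, 585^16≡611, 585^32≡572, 585^64≡598, 585^128≡13, 585^256≡169; 307 = 256 + 32 + 16 + 2 + 1, so 585^307 ≡ 169·572·611·481·585 ≡ 429 (mod 689)
  → matches h = 429
Candidate B: Squares mod 689: 582^1≡582, 582^2≡425, 582^4≡107, 582^8≡425, 582^16≡107, 582^32≡425, 582^64≡107, 582^128≡425, 582^256≡107; 307 = 256 + 32 + 16 + 2 + 1, so 582^307 ≡ 107·425·107·425·582 ≡ 582 (mod 689)
Candidate C: Squares mod 689: 104^1≡104, 104^2≡481, 104^4≡546, 104^8≡468, 104^16≡611, 104^32≡572, 104^64≡598, 104^128≡13, 104^256≡169; 307 = 256 + 32 + 16 + 2 + 1, so 104^307 ≡ 169·572·611·481·104 ≡ 260 (mod 689)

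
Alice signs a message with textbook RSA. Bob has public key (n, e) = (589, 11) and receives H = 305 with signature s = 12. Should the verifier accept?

Squares mod 589: s^1≡12, s^2≡144, s^4≡121, s^8≡505
11 = 8 + 2 + 1, so s^11 ≡ 505·144·12 ≡ 331 (mod 589)
s^11 mod 589 = 331, but H = 305.

reject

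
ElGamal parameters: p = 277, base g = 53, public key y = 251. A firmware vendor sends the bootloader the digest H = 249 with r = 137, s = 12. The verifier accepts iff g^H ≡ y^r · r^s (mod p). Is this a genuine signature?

genuine

Left side g^H mod p:
53^2 = 2809 ≡ 39
53^4 ≡ 39^2 = 1521 ≡ 136
53^8 ≡ 136^2 = 18496 ≡ 214
53^16 ≡ 214^2 = 45796 ≡ 91
53^32 ≡ 91^2 = 8281 ≡ 248
53^64 ≡ 248^2 = 61504 ≡ 10
53^128 ≡ 10^2 = 100
249 = 128 + 64 + 32 + 16 + 8 + 1, so 53^249 ≡ 100·10·248·91·214·53 ≡ 38 (mod 277)
Right side y^r · r^s mod p:
251^2 = 63001 ≡ 122
251^4 ≡ 122^2 = 14884 ≡ 203
251^8 ≡ 203^2 = 41209 ≡ 213
251^16 ≡ 213^2 = 45369 ≡ 218
251^32 ≡ 218^2 = 47524 ≡ 157
251^64 ≡ 157^2 = 24649 ≡ 273
251^128 ≡ 273^2 = 74529 ≡ 16
137 = 128 + 8 + 1, so 251^137 ≡ 16·213·251 ≡ 32 (mod 277)
137^2 = 18769 ≡ 210
137^4 ≡ 210^2 = 44100 ≡ 57
137^8 ≡ 57^2 = 3249 ≡ 202
12 = 8 + 4, so 137^12 ≡ 202·57 ≡ 157 (mod 277)
32·157 = 5024 ≡ 38 (mod 277)
38 ≡ 38 (mod 277), so the signature is genuine.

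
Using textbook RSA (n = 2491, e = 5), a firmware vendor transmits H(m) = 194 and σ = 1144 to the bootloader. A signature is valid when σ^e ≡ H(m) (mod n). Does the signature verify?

σ^2 ≡ 1144^2 = 1308736 ≡ 961
σ^4 ≡ 961^2 = 923521 ≡ 1851
5 = 4 + 1, so σ^5 ≡ 1851·1144 ≡ 194 (mod 2491)
Since 194 equals the digest 194, verification succeeds.

verifies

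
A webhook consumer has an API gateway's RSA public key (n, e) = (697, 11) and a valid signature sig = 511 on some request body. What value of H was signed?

sig^2 ≡ 511^2 = 261121 ≡ 443
sig^4 ≡ 443^2 = 196249 ≡ 392
sig^8 ≡ 392^2 = 153664 ≡ 324
11 = 8 + 2 + 1, so sig^11 ≡ 324·443·511 ≡ 239 (mod 697)

239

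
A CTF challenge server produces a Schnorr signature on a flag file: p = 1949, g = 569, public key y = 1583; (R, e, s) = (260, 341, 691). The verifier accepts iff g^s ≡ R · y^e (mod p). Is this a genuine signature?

genuine

g^s mod p:
569^2 = 323761 ≡ 227
569^4 ≡ 227^2 = 51529 ≡ 855
569^8 ≡ 855^2 = 731025 ≡ 150
569^16 ≡ 150^2 = 22500 ≡ 1061
569^32 ≡ 1061^2 = 1125721 ≡ 1148
569^64 ≡ 1148^2 = 1317904 ≡ 380
569^128 ≡ 380^2 = 144400 ≡ 174
569^256 ≡ 174^2 = 30276 ≡ 1041
569^512 ≡ 1041^2 = 1083681 ≡ 37
691 = 512 + 128 + 32 + 16 + 2 + 1, so 569^691 ≡ 37·174·1148·1061·227·569 ≡ 457 (mod 1949)
R · y^e mod p:
1583^2 = 2505889 ≡ 1424
1583^4 ≡ 1424^2 = 2027776 ≡ 816
1583^8 ≡ 816^2 = 665856 ≡ 1247
1583^16 ≡ 1247^2 = 1555009 ≡ 1656
1583^32 ≡ 1656^2 = 2742336 ≡ 93
1583^64 ≡ 93^2 = 8649 ≡ 853
1583^128 ≡ 853^2 = 727609 ≡ 632
1583^256 ≡ 632^2 = 399424 ≡ 1828
341 = 256 + 64 + 16 + 4 + 1, so 1583^341 ≡ 1828·853·1656·816·1583 ≡ 504 (mod 1949)
260·504 = 131040 ≡ 457 (mod 1949)
457 ≡ 457 (mod 1949); signature holds.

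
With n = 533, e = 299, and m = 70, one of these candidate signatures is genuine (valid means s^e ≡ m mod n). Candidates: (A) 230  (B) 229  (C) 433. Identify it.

B

Candidate A: Squares mod 533: 230^1≡230, 230^2≡133, 230^4≡100, 230^8≡406, 230^16≡139, 230^32≡133, 230^64≡100, 230^128≡406, 230^256≡139; 299 = 256 + 32 + 8 + 2 + 1, so 230^299 ≡ 139·133·406·133·230 ≡ 146 (mod 533)
Candidate B: Squares mod 533: 229^1≡229, 229^2≡207, 229^4≡209, 229^8≡508, 229^16≡92, 229^32≡469, 229^64≡365, 229^128≡508, 229^256≡92; 299 = 256 + 32 + 8 + 2 + 1, so 229^299 ≡ 92·469·508·207·229 ≡ 70 (mod 533)
  → matches m = 70
Candidate C: Squares mod 533: 433^1≡433, 433^2≡406, 433^4≡139, 433^8≡133, 433^16≡100, 433^32≡406, 433^64≡139, 433^128≡133, 433^256≡100; 299 = 256 + 32 + 8 + 2 + 1, so 433^299 ≡ 100·406·133·406·433 ≡ 517 (mod 533)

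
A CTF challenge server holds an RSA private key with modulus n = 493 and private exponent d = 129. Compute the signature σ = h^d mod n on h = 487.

Squares mod 493: h^1≡487, h^2≡36, h^4≡310, h^8≡458, h^16≡239, h^32≡426, h^64≡52, h^128≡239
129 = 128 + 1, so h^129 ≡ 239·487 ≡ 45 (mod 493)

45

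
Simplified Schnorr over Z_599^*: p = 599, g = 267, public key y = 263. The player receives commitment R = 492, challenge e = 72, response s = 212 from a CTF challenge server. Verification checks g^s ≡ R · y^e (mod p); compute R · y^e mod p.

263^2 = 69169 ≡ 284
263^4 ≡ 284^2 = 80656 ≡ 390
263^8 ≡ 390^2 = 152100 ≡ 553
263^16 ≡ 553^2 = 305809 ≡ 319
263^32 ≡ 319^2 = 101761 ≡ 530
263^64 ≡ 530^2 = 280900 ≡ 568
72 = 64 + 8, so 263^72 ≡ 568·553 ≡ 228 (mod 599)
R · y^e ≡ 492·228 = 112176 ≡ 163 (mod 599)

163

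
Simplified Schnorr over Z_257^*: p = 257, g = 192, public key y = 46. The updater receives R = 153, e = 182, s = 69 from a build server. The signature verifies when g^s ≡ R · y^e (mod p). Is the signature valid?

invalid

g^s mod p:
Squares mod 257: 192^1≡192, 192^2≡113, 192^4≡176, 192^8≡136, 192^16≡249, 192^32≡64, 192^64≡241
69 = 64 + 4 + 1, so 192^69 ≡ 241·176·192 ≡ 56 (mod 257)
R · y^e mod p:
Squares mod 257: 46^1≡46, 46^2≡60, 46^4≡2, 46^8≡4, 46^16≡16, 46^32≡256, 46^64≡1, 46^128≡1
182 = 128 + 32 + 16 + 4 + 2, so 46^182 ≡ 1·256·16·2·60 ≡ 136 (mod 257)
153·136 = 20808 ≡ 248 (mod 257)
56 ≠ 248; the check fails.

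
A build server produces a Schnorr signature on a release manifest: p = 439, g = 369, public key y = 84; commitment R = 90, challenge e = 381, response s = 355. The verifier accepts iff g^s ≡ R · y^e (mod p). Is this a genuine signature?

g^s mod p:
369^2 = 136161 ≡ 71
369^4 ≡ 71^2 = 5041 ≡ 212
369^8 ≡ 212^2 = 44944 ≡ 166
369^16 ≡ 166^2 = 27556 ≡ 338
369^32 ≡ 338^2 = 114244 ≡ 104
369^64 ≡ 104^2 = 10816 ≡ 280
369^128 ≡ 280^2 = 78400 ≡ 258
369^256 ≡ 258^2 = 66564 ≡ 275
355 = 256 + 64 + 32 + 2 + 1, so 369^355 ≡ 275·280·104·71·369 ≡ 194 (mod 439)
R · y^e mod p:
84^2 = 7056 ≡ 32
84^4 ≡ 32^2 = 1024 ≡ 146
84^8 ≡ 146^2 = 21316 ≡ 244
84^16 ≡ 244^2 = 59536 ≡ 271
84^32 ≡ 271^2 = 73441 ≡ 128
84^64 ≡ 128^2 = 16384 ≡ 141
84^128 ≡ 141^2 = 19881 ≡ 126
84^256 ≡ 126^2 = 15876 ≡ 72
381 = 256 + 64 + 32 + 16 + 8 + 4 + 1, so 84^381 ≡ 72·141·128·271·244·146·84 ≡ 168 (mod 439)
90·168 = 15120 ≡ 194 (mod 439)
194 ≡ 194 (mod 439); signature holds.

genuine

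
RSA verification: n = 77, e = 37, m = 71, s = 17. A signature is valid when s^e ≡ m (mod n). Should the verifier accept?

s^2 ≡ 17^2 = 289 ≡ 58
s^4 ≡ 58^2 = 3364 ≡ 53
s^8 ≡ 53^2 = 2809 ≡ 37
s^16 ≡ 37^2 = 1369 ≡ 60
s^32 ≡ 60^2 = 3600 ≡ 58
37 = 32 + 4 + 1, so s^37 ≡ 58·53·17 ≡ 52 (mod 77)
s^37 mod 77 = 52, but m = 71.

reject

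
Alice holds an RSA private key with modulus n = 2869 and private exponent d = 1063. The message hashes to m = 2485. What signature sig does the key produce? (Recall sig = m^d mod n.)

927

Squares mod 2869: m^1≡2485, m^2≡1137, m^4≡1719, m^8≡2760, m^16≡405, m^32≡492, m^64≡1068, m^128≡1631, m^256≡598, m^512≡1848, m^1024≡994
1063 = 1024 + 32 + 4 + 2 + 1, so m^1063 ≡ 994·492·1719·1137·2485 ≡ 927 (mod 2869)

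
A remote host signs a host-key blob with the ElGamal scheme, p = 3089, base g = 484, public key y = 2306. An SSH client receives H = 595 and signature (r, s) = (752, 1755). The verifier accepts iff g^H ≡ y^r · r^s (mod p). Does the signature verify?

verifies

Left side g^H mod p:
Squares mod 3089: 484^1≡484, 484^2≡2581, 484^4≡1677, 484^8≡1339, 484^16≡1301, 484^32≡2918, 484^64≡1440, 484^128≡881, 484^256≡822, 484^512≡2282
595 = 512 + 64 + 16 + 2 + 1, so 484^595 ≡ 2282·1440·1301·2581·484 ≡ 1608 (mod 3089)
Right side y^r · r^s mod p:
Squares mod 3089: 2306^1≡2306, 2306^2≡1467, 2306^4≡2145, 2306^8≡1504, 2306^16≡868, 2306^32≡2797, 2306^64≡1861, 2306^128≡552, 2306^256≡1982, 2306^512≡2205
752 = 512 + 128 + 64 + 32 + 16, so 2306^752 ≡ 2205·552·1861·2797·868 ≡ 800 (mod 3089)
Squares mod 3089: 752^1≡752, 752^2≡217, 752^4≡754, 752^8≡140, 752^16≡1066, 752^32≡2693, 752^64≡2366, 752^128≡688, 752^256≡727, 752^512≡310, 752^1024≡341
1755 = 1024 + 512 + 128 + 64 + 16 + 8 + 2 + 1, so 752^1755 ≡ 341·310·688·2366·1066·140·217·752 ≡ 2813 (mod 3089)
800·2813 = 2250400 ≡ 1608 (mod 3089)
1608 ≡ 1608 (mod 3089), so the signature is genuine.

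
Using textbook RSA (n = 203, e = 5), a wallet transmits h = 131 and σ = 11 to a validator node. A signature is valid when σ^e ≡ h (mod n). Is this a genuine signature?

forged

Squares mod 203: σ^1≡11, σ^2≡121, σ^4≡25
5 = 4 + 1, so σ^5 ≡ 25·11 ≡ 72 (mod 203)
σ^5 mod 203 = 72, but h = 131.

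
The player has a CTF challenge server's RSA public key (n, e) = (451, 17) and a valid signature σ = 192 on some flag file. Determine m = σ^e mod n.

135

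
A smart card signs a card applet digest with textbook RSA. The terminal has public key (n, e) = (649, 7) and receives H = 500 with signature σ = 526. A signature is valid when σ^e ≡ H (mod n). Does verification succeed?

σ^7 mod 649 = 345
345 ≠ 500, so verification fails.

fails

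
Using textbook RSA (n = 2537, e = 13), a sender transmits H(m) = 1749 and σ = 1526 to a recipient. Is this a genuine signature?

σ^13 mod 2537 = 729
σ^13 mod 2537 = 729, but H(m) = 1749.

forged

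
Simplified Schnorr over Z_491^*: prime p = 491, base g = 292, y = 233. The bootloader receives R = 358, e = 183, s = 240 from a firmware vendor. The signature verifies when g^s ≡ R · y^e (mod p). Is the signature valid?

invalid

g^s mod p:
292^2 = 85264 ≡ 321
292^4 ≡ 321^2 = 103041 ≡ 422
292^8 ≡ 422^2 = 178084 ≡ 342
292^16 ≡ 342^2 = 116964 ≡ 106
292^32 ≡ 106^2 = 11236 ≡ 434
292^64 ≡ 434^2 = 188356 ≡ 303
292^128 ≡ 303^2 = 91809 ≡ 483
240 = 128 + 64 + 32 + 16, so 292^240 ≡ 483·303·434·106 ≡ 260 (mod 491)
R · y^e mod p:
233^2 = 54289 ≡ 279
233^4 ≡ 279^2 = 77841 ≡ 263
233^8 ≡ 263^2 = 69169 ≡ 429
233^16 ≡ 429^2 = 184041 ≡ 407
233^32 ≡ 407^2 = 165649 ≡ 182
233^64 ≡ 182^2 = 33124 ≡ 227
233^128 ≡ 227^2 = 51529 ≡ 465
183 = 128 + 32 + 16 + 4 + 2 + 1, so 233^183 ≡ 465·182·407·263·279·233 ≡ 38 (mod 491)
358·38 = 13604 ≡ 347 (mod 491)
260 ≠ 347; the check fails.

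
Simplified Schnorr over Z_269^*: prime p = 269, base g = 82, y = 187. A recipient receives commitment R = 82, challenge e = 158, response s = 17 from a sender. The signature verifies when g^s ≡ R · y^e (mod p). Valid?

no

g^s mod p:
82^2 = 6724 ≡ 268
82^4 ≡ 268^2 = 71824 ≡ 1
82^8 ≡ 1^2 = 1
82^16 ≡ 1^2 = 1
17 = 16 + 1, so 82^17 ≡ 1·82 ≡ 82 (mod 269)
R · y^e mod p:
187^2 = 34969 ≡ 268
187^4 ≡ 268^2 = 71824 ≡ 1
187^8 ≡ 1^2 = 1
187^16 ≡ 1^2 = 1
187^32 ≡ 1^2 = 1
187^64 ≡ 1^2 = 1
187^128 ≡ 1^2 = 1
158 = 128 + 16 + 8 + 4 + 2, so 187^158 ≡ 1·1·1·1·268 ≡ 268 (mod 269)
82·268 = 21976 ≡ 187 (mod 269)
82 ≠ 187; the check fails.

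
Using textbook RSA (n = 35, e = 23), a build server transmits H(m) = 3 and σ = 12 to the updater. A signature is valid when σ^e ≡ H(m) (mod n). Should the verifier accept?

accept

σ^2 ≡ 12^2 = 144 ≡ 4
σ^4 ≡ 4^2 = 16
σ^8 ≡ 16^2 = 256 ≡ 11
σ^16 ≡ 11^2 = 121 ≡ 16
23 = 16 + 4 + 2 + 1, so σ^23 ≡ 16·16·4·12 ≡ 3 (mod 35)
Since 3 equals the digest 3, verification succeeds.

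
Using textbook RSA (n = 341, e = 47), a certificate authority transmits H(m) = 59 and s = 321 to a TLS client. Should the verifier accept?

reject

s^2 ≡ 321^2 = 103041 ≡ 59
s^4 ≡ 59^2 = 3481 ≡ 71
s^8 ≡ 71^2 = 5041 ≡ 267
s^16 ≡ 267^2 = 71289 ≡ 20
s^32 ≡ 20^2 = 400 ≡ 59
47 = 32 + 8 + 4 + 2 + 1, so s^47 ≡ 59·267·71·59·321 ≡ 282 (mod 341)
The recovered value 282 does not match the digest 59.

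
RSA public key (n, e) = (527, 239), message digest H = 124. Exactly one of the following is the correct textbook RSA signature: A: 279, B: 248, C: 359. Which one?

Candidate A: Squares mod 527: 279^1≡279, 279^2≡372, 279^4≡310, 279^8≡186, 279^16≡341, 279^32≡341, 279^64≡341, 279^128≡341; 239 = 128 + 64 + 32 + 8 + 4 + 2 + 1, so 279^239 ≡ 341·341·341·186·310·372·279 ≡ 124 (mod 527)
  → matches H = 124
Candidate B: Squares mod 527: 248^1≡248, 248^2≡372, 248^4≡310, 248^8≡186, 248^16≡341, 248^32≡341, 248^64≡341, 248^128≡341; 239 = 128 + 64 + 32 + 8 + 4 + 2 + 1, so 248^239 ≡ 341·341·341·186·310·372·248 ≡ 403 (mod 527)
Candidate C: Squares mod 527: 359^1≡359, 359^2≡293, 359^4≡475, 359^8≡69, 359^16≡18, 359^32≡324, 359^64≡103, 359^128≡69; 239 = 128 + 64 + 32 + 8 + 4 + 2 + 1, so 359^239 ≡ 69·103·324·69·475·293·359 ≡ 298 (mod 527)

A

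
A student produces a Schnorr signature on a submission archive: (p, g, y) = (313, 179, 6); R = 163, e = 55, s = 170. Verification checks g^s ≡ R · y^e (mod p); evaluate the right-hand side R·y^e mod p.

152

6^55 mod 313 = 216
R · y^e ≡ 163·216 = 35208 ≡ 152 (mod 313)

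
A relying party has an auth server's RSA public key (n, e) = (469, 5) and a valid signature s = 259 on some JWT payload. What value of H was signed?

Squares mod 469: s^1≡259, s^2≡14, s^4≡196
5 = 4 + 1, so s^5 ≡ 196·259 ≡ 112 (mod 469)

112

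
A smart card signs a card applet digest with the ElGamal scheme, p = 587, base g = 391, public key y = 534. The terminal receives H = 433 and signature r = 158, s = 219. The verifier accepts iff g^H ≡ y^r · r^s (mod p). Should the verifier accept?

accept

Left side g^H mod p:
Squares mod 587: 391^1≡391, 391^2≡261, 391^4≡29, 391^8≡254, 391^16≡533, 391^32≡568, 391^64≡361, 391^128≡7, 391^256≡49
433 = 256 + 128 + 32 + 16 + 1, so 391^433 ≡ 49·7·568·533·391 ≡ 94 (mod 587)
Right side y^r · r^s mod p:
Squares mod 587: 534^1≡534, 534^2≡461, 534^4≡27, 534^8≡142, 534^16≡206, 534^32≡172, 534^64≡234, 534^128≡165
158 = 128 + 16 + 8 + 4 + 2, so 534^158 ≡ 165·206·142·27·461 ≡ 222 (mod 587)
Squares mod 587: 158^1≡158, 158^2≡310, 158^4≡419, 158^8≡48, 158^16≡543, 158^32≡175, 158^64≡101, 158^128≡222
219 = 128 + 64 + 16 + 8 + 2 + 1, so 158^219 ≡ 222·101·543·48·310·158 ≡ 11 (mod 587)
222·11 = 2442 ≡ 94 (mod 587)
94 ≡ 94 (mod 587), so the signature is genuine.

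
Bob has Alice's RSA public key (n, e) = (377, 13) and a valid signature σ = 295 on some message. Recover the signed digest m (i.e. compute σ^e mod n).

σ^2 ≡ 295^2 = 87025 ≡ 315
σ^4 ≡ 315^2 = 99225 ≡ 74
σ^8 ≡ 74^2 = 5476 ≡ 198
13 = 8 + 4 + 1, so σ^13 ≡ 198·74·295 ≡ 35 (mod 377)

35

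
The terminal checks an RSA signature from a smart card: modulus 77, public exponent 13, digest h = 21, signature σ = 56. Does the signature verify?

does not verify

σ^2 ≡ 56^2 = 3136 ≡ 56
σ^4 ≡ 56^2 = 3136 ≡ 56
σ^8 ≡ 56^2 = 3136 ≡ 56
13 = 8 + 4 + 1, so σ^13 ≡ 56·56·56 ≡ 56 (mod 77)
56 ≠ 21, so verification fails.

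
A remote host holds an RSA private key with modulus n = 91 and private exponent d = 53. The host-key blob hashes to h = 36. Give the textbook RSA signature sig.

h^2 ≡ 36^2 = 1296 ≡ 22
h^4 ≡ 22^2 = 484 ≡ 29
h^8 ≡ 29^2 = 841 ≡ 22
h^16 ≡ 22^2 = 484 ≡ 29
h^32 ≡ 29^2 = 841 ≡ 22
53 = 32 + 16 + 4 + 1, so h^53 ≡ 22·29·29·36 ≡ 43 (mod 91)

43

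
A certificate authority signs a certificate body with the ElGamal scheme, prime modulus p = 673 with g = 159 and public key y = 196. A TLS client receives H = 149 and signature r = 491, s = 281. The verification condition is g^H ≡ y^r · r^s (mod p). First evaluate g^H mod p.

159^2 = 25281 ≡ 380
159^4 ≡ 380^2 = 144400 ≡ 378
159^8 ≡ 378^2 = 142884 ≡ 208
159^16 ≡ 208^2 = 43264 ≡ 192
159^32 ≡ 192^2 = 36864 ≡ 522
159^64 ≡ 522^2 = 272484 ≡ 592
159^128 ≡ 592^2 = 350464 ≡ 504
149 = 128 + 16 + 4 + 1, so 159^149 ≡ 504·192·378·159 ≡ 92 (mod 673)

92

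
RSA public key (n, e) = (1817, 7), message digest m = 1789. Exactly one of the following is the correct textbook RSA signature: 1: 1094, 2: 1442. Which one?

Candidate 1: Squares mod 1817: 1094^1≡1094, 1094^2≡1250, 1094^4≡1697; 7 = 4 + 2 + 1, so 1094^7 ≡ 1697·1250·1094 ≡ 538 (mod 1817)
Candidate 2: Squares mod 1817: 1442^1≡1442, 1442^2≡716, 1442^4≡262; 7 = 4 + 2 + 1, so 1442^7 ≡ 262·716·1442 ≡ 1789 (mod 1817)
  → matches m = 1789

2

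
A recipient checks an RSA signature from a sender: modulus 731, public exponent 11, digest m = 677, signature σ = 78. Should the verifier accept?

reject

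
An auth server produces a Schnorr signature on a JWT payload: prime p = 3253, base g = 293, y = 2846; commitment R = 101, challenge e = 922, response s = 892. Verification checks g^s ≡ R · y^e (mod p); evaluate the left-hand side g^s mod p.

293^2 = 85849 ≡ 1271
293^4 ≡ 1271^2 = 1615441 ≡ 1953
293^8 ≡ 1953^2 = 3814209 ≡ 1693
293^16 ≡ 1693^2 = 2866249 ≡ 356
293^32 ≡ 356^2 = 126736 ≡ 3122
293^64 ≡ 3122^2 = 9746884 ≡ 896
293^128 ≡ 896^2 = 802816 ≡ 2578
293^256 ≡ 2578^2 = 6646084 ≡ 205
293^512 ≡ 205^2 = 42025 ≡ 2989
892 = 512 + 256 + 64 + 32 + 16 + 8 + 4, so 293^892 ≡ 2989·205·896·3122·356·1693·1953 ≡ 926 (mod 3253)

926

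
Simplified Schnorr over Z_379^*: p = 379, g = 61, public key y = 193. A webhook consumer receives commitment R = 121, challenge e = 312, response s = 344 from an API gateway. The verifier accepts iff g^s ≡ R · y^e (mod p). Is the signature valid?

g^s mod p:
Squares mod 379: 61^1≡61, 61^2≡310, 61^4≡213, 61^8≡268, 61^16≡193, 61^32≡107, 61^64≡79, 61^128≡177, 61^256≡251
344 = 256 + 64 + 16 + 8, so 61^344 ≡ 251·79·193·268 ≡ 177 (mod 379)
R · y^e mod p:
Squares mod 379: 193^1≡193, 193^2≡107, 193^4≡79, 193^8≡177, 193^16≡251, 193^32≡87, 193^64≡368, 193^128≡121, 193^256≡239
312 = 256 + 32 + 16 + 8, so 193^312 ≡ 239·87·251·177 ≡ 180 (mod 379)
121·180 = 21780 ≡ 177 (mod 379)
177 ≡ 177 (mod 379); signature holds.

valid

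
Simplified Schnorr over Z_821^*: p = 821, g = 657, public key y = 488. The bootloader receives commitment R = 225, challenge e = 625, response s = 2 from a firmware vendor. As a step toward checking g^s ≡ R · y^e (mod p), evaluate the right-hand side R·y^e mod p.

624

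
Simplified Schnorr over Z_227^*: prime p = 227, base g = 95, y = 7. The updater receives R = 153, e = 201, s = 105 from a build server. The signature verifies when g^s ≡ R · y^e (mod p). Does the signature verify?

g^s mod p:
Squares mod 227: 95^1≡95, 95^2≡172, 95^4≡74, 95^8≡28, 95^16≡103, 95^32≡167, 95^64≡195
105 = 64 + 32 + 8 + 1, so 95^105 ≡ 195·167·28·95 ≡ 154 (mod 227)
R · y^e mod p:
Squares mod 227: 7^1≡7, 7^2≡49, 7^4≡131, 7^8≡136, 7^16≡109, 7^32≡77, 7^64≡27, 7^128≡48
201 = 128 + 64 + 8 + 1, so 7^201 ≡ 48·27·136·7 ≡ 47 (mod 227)
153·47 = 7191 ≡ 154 (mod 227)
154 ≡ 154 (mod 227); signature holds.

verifies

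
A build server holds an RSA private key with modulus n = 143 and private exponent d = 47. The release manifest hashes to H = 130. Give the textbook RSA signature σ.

H^2 ≡ 130^2 = 16900 ≡ 26
H^4 ≡ 26^2 = 676 ≡ 104
H^8 ≡ 104^2 = 10816 ≡ 91
H^16 ≡ 91^2 = 8281 ≡ 130
H^32 ≡ 130^2 = 16900 ≡ 26
47 = 32 + 8 + 4 + 2 + 1, so H^47 ≡ 26·91·104·26·130 ≡ 26 (mod 143)

26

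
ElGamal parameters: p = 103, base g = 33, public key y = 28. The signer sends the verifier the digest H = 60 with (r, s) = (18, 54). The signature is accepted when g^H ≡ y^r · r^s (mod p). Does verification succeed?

passes

Left side g^H mod p:
Squares mod 103: 33^1≡33, 33^2≡59, 33^4≡82, 33^8≡29, 33^16≡17, 33^32≡83
60 = 32 + 16 + 8 + 4, so 33^60 ≡ 83·17·29·82 ≡ 30 (mod 103)
Right side y^r · r^s mod p:
Squares mod 103: 28^1≡28, 28^2≡63, 28^4≡55, 28^8≡38, 28^16≡2
18 = 16 + 2, so 28^18 ≡ 2·63 ≡ 23 (mod 103)
Squares mod 103: 18^1≡18, 18^2≡15, 18^4≡19, 18^8≡52, 18^16≡26, 18^32≡58
54 = 32 + 16 + 4 + 2, so 18^54 ≡ 58·26·19·15 ≡ 64 (mod 103)
23·64 = 1472 ≡ 30 (mod 103)
30 ≡ 30 (mod 103), so the signature is genuine.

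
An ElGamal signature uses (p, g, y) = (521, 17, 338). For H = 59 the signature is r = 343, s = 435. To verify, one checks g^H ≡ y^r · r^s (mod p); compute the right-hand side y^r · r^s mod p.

338^2 = 114244 ≡ 145
338^4 ≡ 145^2 = 21025 ≡ 185
338^8 ≡ 185^2 = 34225 ≡ 360
338^16 ≡ 360^2 = 129600 ≡ 392
338^32 ≡ 392^2 = 153664 ≡ 490
338^64 ≡ 490^2 = 240100 ≡ 440
338^128 ≡ 440^2 = 193600 ≡ 309
338^256 ≡ 309^2 = 95481 ≡ 138
343 = 256 + 64 + 16 + 4 + 2 + 1, so 338^343 ≡ 138·440·392·185·145·338 ≡ 2 (mod 521)
343^2 = 117649 ≡ 424
343^4 ≡ 424^2 = 179776 ≡ 31
343^8 ≡ 31^2 = 961 ≡ 440
343^16 ≡ 440^2 = 193600 ≡ 309
343^32 ≡ 309^2 = 95481 ≡ 138
343^64 ≡ 138^2 = 19044 ≡ 288
343^128 ≡ 288^2 = 82944 ≡ 105
343^256 ≡ 105^2 = 11025 ≡ 84
435 = 256 + 128 + 32 + 16 + 2 + 1, so 343^435 ≡ 84·105·138·309·424·343 ≡ 386 (mod 521)
y^r · r^s ≡ 2·386 = 772 ≡ 251 (mod 521)

251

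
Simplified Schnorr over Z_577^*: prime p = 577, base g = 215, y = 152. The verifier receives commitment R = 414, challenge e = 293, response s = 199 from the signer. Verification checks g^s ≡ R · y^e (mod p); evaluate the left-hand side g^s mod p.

542

215^2 = 46225 ≡ 65
215^4 ≡ 65^2 = 4225 ≡ 186
215^8 ≡ 186^2 = 34596 ≡ 553
215^16 ≡ 553^2 = 305809 ≡ 576
215^32 ≡ 576^2 = 331776 ≡ 1
215^64 ≡ 1^2 = 1
215^128 ≡ 1^2 = 1
199 = 128 + 64 + 4 + 2 + 1, so 215^199 ≡ 1·1·186·65·215 ≡ 542 (mod 577)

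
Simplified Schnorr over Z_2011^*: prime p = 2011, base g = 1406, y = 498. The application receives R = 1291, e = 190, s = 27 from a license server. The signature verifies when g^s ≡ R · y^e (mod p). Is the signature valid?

g^s mod p:
Squares mod 2011: 1406^1≡1406, 1406^2≡23, 1406^4≡529, 1406^8≡312, 1406^16≡816
27 = 16 + 8 + 2 + 1, so 1406^27 ≡ 816·312·23·1406 ≡ 305 (mod 2011)
R · y^e mod p:
Squares mod 2011: 498^1≡498, 498^2≡651, 498^4≡1491, 498^8≡926, 498^16≡790, 498^32≡690, 498^64≡1504, 498^128≡1652
190 = 128 + 32 + 16 + 8 + 4 + 2, so 498^190 ≡ 1652·690·790·926·1491·651 ≡ 1438 (mod 2011)
1291·1438 = 1856458 ≡ 305 (mod 2011)
305 ≡ 305 (mod 2011); signature holds.

valid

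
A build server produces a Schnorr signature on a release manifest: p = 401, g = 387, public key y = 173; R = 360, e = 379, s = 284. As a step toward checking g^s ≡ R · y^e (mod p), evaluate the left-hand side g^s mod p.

387^2 = 149769 ≡ 196
387^4 ≡ 196^2 = 38416 ≡ 321
387^8 ≡ 321^2 = 103041 ≡ 385
387^16 ≡ 385^2 = 148225 ≡ 256
387^32 ≡ 256^2 = 65536 ≡ 173
387^64 ≡ 173^2 = 29929 ≡ 255
387^128 ≡ 255^2 = 65025 ≡ 63
387^256 ≡ 63^2 = 3969 ≡ 360
284 = 256 + 16 + 8 + 4, so 387^284 ≡ 360·256·385·321 ≡ 224 (mod 401)

224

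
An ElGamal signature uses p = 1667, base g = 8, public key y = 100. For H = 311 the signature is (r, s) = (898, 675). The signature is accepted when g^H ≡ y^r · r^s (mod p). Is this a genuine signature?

Left side g^H mod p:
8^2 = 64
8^4 ≡ 64^2 = 4096 ≡ 762
8^8 ≡ 762^2 = 580644 ≡ 528
8^16 ≡ 528^2 = 278784 ≡ 395
8^32 ≡ 395^2 = 156025 ≡ 994
8^64 ≡ 994^2 = 988036 ≡ 1172
8^128 ≡ 1172^2 = 1373584 ≡ 1643
8^256 ≡ 1643^2 = 2699449 ≡ 576
311 = 256 + 32 + 16 + 4 + 2 + 1, so 8^311 ≡ 576·994·395·762·64·8 ≡ 766 (mod 1667)
Right side y^r · r^s mod p:
100^2 = 10000 ≡ 1665
100^4 ≡ 1665^2 = 2772225 ≡ 4
100^8 ≡ 4^2 = 16
100^16 ≡ 16^2 = 256
100^32 ≡ 256^2 = 65536 ≡ 523
100^64 ≡ 523^2 = 273529 ≡ 141
100^128 ≡ 141^2 = 19881 ≡ 1544
100^256 ≡ 1544^2 = 2383936 ≡ 126
100^512 ≡ 126^2 = 15876 ≡ 873
898 = 512 + 256 + 128 + 2, so 100^898 ≡ 873·126·1544·1665 ≡ 764 (mod 1667)
898^2 = 806404 ≡ 1243
898^4 ≡ 1243^2 = 1545049 ≡ 1407
898^8 ≡ 1407^2 = 1979649 ≡ 920
898^16 ≡ 920^2 = 846400 ≡ 1231
898^32 ≡ 1231^2 = 1515361 ≡ 58
898^64 ≡ 58^2 = 3364 ≡ 30
898^128 ≡ 30^2 = 900
898^256 ≡ 900^2 = 810000 ≡ 1505
898^512 ≡ 1505^2 = 2265025 ≡ 1239
675 = 512 + 128 + 32 + 2 + 1, so 898^675 ≡ 1239·900·58·1243·898 ≡ 1620 (mod 1667)
764·1620 = 1237680 ≡ 766 (mod 1667)
766 ≡ 766 (mod 1667), so the signature is genuine.

genuine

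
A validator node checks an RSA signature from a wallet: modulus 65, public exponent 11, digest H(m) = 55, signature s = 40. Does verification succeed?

fails

s^2 ≡ 40^2 = 1600 ≡ 40
s^4 ≡ 40^2 = 1600 ≡ 40
s^8 ≡ 40^2 = 1600 ≡ 40
11 = 8 + 2 + 1, so s^11 ≡ 40·40·40 ≡ 40 (mod 65)
The recovered value 40 does not match the digest 55.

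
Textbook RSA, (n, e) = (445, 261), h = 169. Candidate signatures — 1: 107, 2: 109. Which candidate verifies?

2

Candidate 1: 107^261 mod 445 = 392
Candidate 2: 109^261 mod 445 = 169
  → matches h = 169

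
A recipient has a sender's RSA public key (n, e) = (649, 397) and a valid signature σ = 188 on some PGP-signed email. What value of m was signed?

σ^2 ≡ 188^2 = 35344 ≡ 298
σ^4 ≡ 298^2 = 88804 ≡ 540
σ^8 ≡ 540^2 = 291600 ≡ 199
σ^16 ≡ 199^2 = 39601 ≡ 12
σ^32 ≡ 12^2 = 144
σ^64 ≡ 144^2 = 20736 ≡ 617
σ^128 ≡ 617^2 = 380689 ≡ 375
σ^256 ≡ 375^2 = 140625 ≡ 441
397 = 256 + 128 + 8 + 4 + 1, so σ^397 ≡ 441·375·199·540·188 ≡ 364 (mod 649)

364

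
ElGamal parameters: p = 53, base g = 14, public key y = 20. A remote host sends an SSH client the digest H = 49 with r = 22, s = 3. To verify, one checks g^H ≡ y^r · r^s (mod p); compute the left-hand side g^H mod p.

14^2 = 196 ≡ 37
14^4 ≡ 37^2 = 1369 ≡ 44
14^8 ≡ 44^2 = 1936 ≡ 28
14^16 ≡ 28^2 = 784 ≡ 42
14^32 ≡ 42^2 = 1764 ≡ 15
49 = 32 + 16 + 1, so 14^49 ≡ 15·42·14 ≡ 22 (mod 53)

22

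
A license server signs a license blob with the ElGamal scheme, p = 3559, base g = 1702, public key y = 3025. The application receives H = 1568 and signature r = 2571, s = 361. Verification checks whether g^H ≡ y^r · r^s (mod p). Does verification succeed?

passes

Left side g^H mod p:
1702^2 = 2896804 ≡ 3337
1702^4 ≡ 3337^2 = 11135569 ≡ 3017
1702^8 ≡ 3017^2 = 9102289 ≡ 1926
1702^16 ≡ 1926^2 = 3709476 ≡ 998
1702^32 ≡ 998^2 = 996004 ≡ 3043
1702^64 ≡ 3043^2 = 9259849 ≡ 2890
1702^128 ≡ 2890^2 = 8352100 ≡ 2686
1702^256 ≡ 2686^2 = 7214596 ≡ 503
1702^512 ≡ 503^2 = 253009 ≡ 320
1702^1024 ≡ 320^2 = 102400 ≡ 2748
1568 = 1024 + 512 + 32, so 1702^1568 ≡ 2748·320·3043 ≡ 1386 (mod 3559)
Right side y^r · r^s mod p:
3025^2 = 9150625 ≡ 436
3025^4 ≡ 436^2 = 190096 ≡ 1469
3025^8 ≡ 1469^2 = 2157961 ≡ 1207
3025^16 ≡ 1207^2 = 1456849 ≡ 1218
3025^32 ≡ 1218^2 = 1483524 ≡ 2980
3025^64 ≡ 2980^2 = 8880400 ≡ 695
3025^128 ≡ 695^2 = 483025 ≡ 2560
3025^256 ≡ 2560^2 = 6553600 ≡ 1481
3025^512 ≡ 1481^2 = 2193361 ≡ 1017
3025^1024 ≡ 1017^2 = 1034289 ≡ 2179
3025^2048 ≡ 2179^2 = 4748041 ≡ 335
2571 = 2048 + 512 + 8 + 2 + 1, so 3025^2571 ≡ 335·1017·1207·436·3025 ≡ 1412 (mod 3559)
2571^2 = 6610041 ≡ 978
2571^4 ≡ 978^2 = 956484 ≡ 2672
2571^8 ≡ 2672^2 = 7139584 ≡ 230
2571^16 ≡ 230^2 = 52900 ≡ 3074
2571^32 ≡ 3074^2 = 9449476 ≡ 331
2571^64 ≡ 331^2 = 109561 ≡ 2791
2571^128 ≡ 2791^2 = 7789681 ≡ 2589
2571^256 ≡ 2589^2 = 6702921 ≡ 1324
361 = 256 + 64 + 32 + 8 + 1, so 2571^361 ≡ 1324·2791·331·230·2571 ≡ 2335 (mod 3559)
1412·2335 = 3297020 ≡ 1386 (mod 3559)
1386 ≡ 1386 (mod 3559), so the signature is genuine.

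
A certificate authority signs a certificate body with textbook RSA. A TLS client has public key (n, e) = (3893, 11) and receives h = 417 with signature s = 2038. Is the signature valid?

valid

s^11 mod 3893 = 417
Since 417 equals the digest 417, verification succeeds.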